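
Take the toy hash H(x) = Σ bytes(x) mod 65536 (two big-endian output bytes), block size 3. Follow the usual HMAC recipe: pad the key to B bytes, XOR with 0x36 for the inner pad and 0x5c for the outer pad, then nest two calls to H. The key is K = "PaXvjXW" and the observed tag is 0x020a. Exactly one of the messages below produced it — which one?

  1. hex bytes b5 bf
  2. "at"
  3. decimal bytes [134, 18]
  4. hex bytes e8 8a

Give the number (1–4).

4

Key "PaXvjXW" = 50 61 58 76 6a 58 57 is 7 bytes > B = 3, so hash it first: H(key) = 02 98, then zero-pad to 3 bytes: K' = 02 98 00.
K' ⊕ ipad = 34 ae 36; K' ⊕ opad = 5e c4 5c.
m1: inner = H(34 ae 36 b5 bf) = 02 8c; tag = H(5e c4 5c 02 8c) = 020c
m2: inner = H(34 ae 36 61 74) = 01 ed; tag = H(5e c4 5c 01 ed) = 026c
m3: inner = H(34 ae 36 86 12) = 01 b0; tag = H(5e c4 5c 01 b0) = 022f
m4: inner = H(34 ae 36 e8 8a) = 02 8a; tag = H(5e c4 5c 02 8a) = 020a ← matches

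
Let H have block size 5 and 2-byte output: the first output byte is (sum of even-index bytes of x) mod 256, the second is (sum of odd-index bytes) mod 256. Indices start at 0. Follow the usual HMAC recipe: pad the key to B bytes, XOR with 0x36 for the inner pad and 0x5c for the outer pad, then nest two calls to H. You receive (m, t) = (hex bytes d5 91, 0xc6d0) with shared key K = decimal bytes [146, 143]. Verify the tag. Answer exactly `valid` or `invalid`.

invalid

Key decimal bytes [146, 143] = 92 8f is 2 bytes ≤ B = 5; zero-pad to 5 bytes: K' = 92 8f 00 00 00.
K' ⊕ ipad = a4 b9 36 36 36; K' ⊕ opad = ce d3 5c 5c 5c.
Inner hash: even-index sum = 417 mod 256 = 161; odd-index sum = 452 mod 256 = 196 → a1 c4.
Outer hash (recomputed tag): even-index sum = 586 mod 256 = 74; odd-index sum = 464 mod 256 = 208 → 4a d0.
Recomputed tag = 4ad0; claimed = c6d0 → mismatch.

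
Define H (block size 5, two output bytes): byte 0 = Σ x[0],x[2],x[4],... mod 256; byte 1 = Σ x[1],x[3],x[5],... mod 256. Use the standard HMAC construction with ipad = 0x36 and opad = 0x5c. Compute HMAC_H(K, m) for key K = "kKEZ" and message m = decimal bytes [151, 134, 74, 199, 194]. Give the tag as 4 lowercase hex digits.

3870

Key "kKEZ" = 6b 4b 45 5a is 4 bytes ≤ B = 5; zero-pad to 5 bytes: K' = 6b 4b 45 5a 00.
K' ⊕ ipad = 5d 7d 73 6c 36.  K' ⊕ opad = 37 17 19 06 5c.
Inner input = (K'⊕ipad) ∥ m = 5d 7d 73 6c 36 ∥ 97 86 4a c7 c2.
Inner hash: even-index sum = 595 mod 256 = 83; odd-index sum = 652 mod 256 = 140 → 53 8c.
Outer input = (K'⊕opad) ∥ inner = 37 17 19 06 5c ∥ 53 8c.
Outer hash (tag): even-index sum = 312 mod 256 = 56; odd-index sum = 112 mod 256 = 112 → 38 70.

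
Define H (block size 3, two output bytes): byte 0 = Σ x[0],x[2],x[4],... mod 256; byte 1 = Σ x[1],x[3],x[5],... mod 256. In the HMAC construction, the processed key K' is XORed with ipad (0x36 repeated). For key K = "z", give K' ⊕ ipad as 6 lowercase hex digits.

4c3636

Key "z" = 7a is 1 byte ≤ B = 3; zero-pad to 3 bytes: K' = 7a 00 00.
XOR each byte with 0x36: 7a⊕36=4c, 00⊕36=36, 00⊕36=36.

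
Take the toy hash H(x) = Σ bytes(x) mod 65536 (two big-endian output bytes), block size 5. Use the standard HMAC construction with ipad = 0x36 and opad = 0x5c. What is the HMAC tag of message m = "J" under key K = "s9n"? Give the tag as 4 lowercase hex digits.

01e1

Key "s9n" = 73 39 6e is 3 bytes ≤ B = 5; zero-pad to 5 bytes: K' = 73 39 6e 00 00.
K' ⊕ ipad = 45 0f 58 36 36.  K' ⊕ opad = 2f 65 32 5c 5c.
Inner input = (K'⊕ipad) ∥ m = 45 0f 58 36 36 ∥ 4a.
Inner hash: sum = 69+15+88+54+54+74 = 354 → 01 62.
Outer input = (K'⊕opad) ∥ inner = 2f 65 32 5c 5c ∥ 01 62.
Outer hash (tag): sum = 47+101+50+92+92+1+98 = 481 → 01 e1.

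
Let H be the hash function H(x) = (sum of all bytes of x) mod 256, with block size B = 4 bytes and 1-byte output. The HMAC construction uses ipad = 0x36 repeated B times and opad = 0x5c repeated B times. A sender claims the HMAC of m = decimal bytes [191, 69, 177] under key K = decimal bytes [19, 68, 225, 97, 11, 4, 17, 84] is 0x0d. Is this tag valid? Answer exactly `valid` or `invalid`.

Key decimal bytes [19, 68, 225, 97, 11, 4, 17, 84] = 13 44 e1 61 0b 04 11 54 is 8 bytes > B = 4, so hash it first: H(key) = 0d, then zero-pad to 4 bytes: K' = 0d 00 00 00.
K' ⊕ ipad = 3b 36 36 36; K' ⊕ opad = 51 5c 5c 5c.
Inner hash: sum = 59+54+54+54+191+69+177 = 658; mod 256 = 146 → 92.
Outer hash (recomputed tag): sum = 81+92+92+92+146 = 503; mod 256 = 247 → f7.
Recomputed tag = f7; claimed = 0d → mismatch.

invalid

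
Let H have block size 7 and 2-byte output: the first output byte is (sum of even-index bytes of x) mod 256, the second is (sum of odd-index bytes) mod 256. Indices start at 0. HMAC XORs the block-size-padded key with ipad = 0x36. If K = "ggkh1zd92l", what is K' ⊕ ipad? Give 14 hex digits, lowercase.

afd83636363636

Key "ggkh1zd92l" = 67 67 6b 68 31 7a 64 39 32 6c is 10 bytes > B = 7, so hash it first: H(key) = 99 ee, then zero-pad to 7 bytes: K' = 99 ee 00 00 00 00 00.
XOR each byte with 0x36: 99⊕36=af, ee⊕36=d8, 00⊕36=36, 00⊕36=36, 00⊕36=36, 00⊕36=36, 00⊕36=36.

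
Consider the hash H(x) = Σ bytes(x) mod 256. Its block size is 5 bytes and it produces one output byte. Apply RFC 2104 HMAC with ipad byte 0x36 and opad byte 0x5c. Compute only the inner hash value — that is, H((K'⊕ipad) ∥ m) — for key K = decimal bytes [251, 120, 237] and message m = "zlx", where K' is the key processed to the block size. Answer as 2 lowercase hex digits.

Key decimal bytes [251, 120, 237] = fb 78 ed is 3 bytes ≤ B = 5; zero-pad to 5 bytes: K' = fb 78 ed 00 00.
K' ⊕ ipad = cd 4e db 36 36.
Inner input = cd 4e db 36 36 ∥ 7a 6c 78.
Inner hash: sum = 205+78+219+54+54+122+108+120 = 960; mod 256 = 192 → c0.

c0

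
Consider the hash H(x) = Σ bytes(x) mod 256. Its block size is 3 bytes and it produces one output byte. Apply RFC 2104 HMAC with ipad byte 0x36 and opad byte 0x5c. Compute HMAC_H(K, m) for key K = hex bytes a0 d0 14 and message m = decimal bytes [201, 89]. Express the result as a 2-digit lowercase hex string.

Key hex bytes a0 d0 14 is exactly B = 3 bytes: K' = a0 d0 14.
K' ⊕ ipad = 96 e6 22.  K' ⊕ opad = fc 8c 48.
Inner input = (K'⊕ipad) ∥ m = 96 e6 22 ∥ c9 59.
Inner hash: sum = 150+230+34+201+89 = 704; mod 256 = 192 → c0.
Outer input = (K'⊕opad) ∥ inner = fc 8c 48 ∥ c0.
Outer hash (tag): sum = 252+140+72+192 = 656; mod 256 = 144 → 90.

90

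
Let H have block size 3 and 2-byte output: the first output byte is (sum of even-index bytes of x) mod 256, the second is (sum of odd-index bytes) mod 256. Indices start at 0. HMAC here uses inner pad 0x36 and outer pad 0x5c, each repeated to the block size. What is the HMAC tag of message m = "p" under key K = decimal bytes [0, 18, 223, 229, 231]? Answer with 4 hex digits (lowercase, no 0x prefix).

27d1

Key decimal bytes [0, 18, 223, 229, 231] = 00 12 df e5 e7 is 5 bytes > B = 3, so hash it first: H(key) = c6 f7, then zero-pad to 3 bytes: K' = c6 f7 00.
K' ⊕ ipad = f0 c1 36.  K' ⊕ opad = 9a ab 5c.
Inner input = (K'⊕ipad) ∥ m = f0 c1 36 ∥ 70.
Inner hash: even-index sum = 294 mod 256 = 38; odd-index sum = 305 mod 256 = 49 → 26 31.
Outer input = (K'⊕opad) ∥ inner = 9a ab 5c ∥ 26 31.
Outer hash (tag): even-index sum = 295 mod 256 = 39; odd-index sum = 209 mod 256 = 209 → 27 d1.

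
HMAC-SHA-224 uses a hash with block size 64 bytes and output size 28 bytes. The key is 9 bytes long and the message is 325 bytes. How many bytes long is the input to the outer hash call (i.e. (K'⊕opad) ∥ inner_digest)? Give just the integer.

92

Key is 9 ≤ 64 bytes, zero-padded: |K'| = 64.
Outer input = (K'⊕opad) ∥ H(inner) → 64 + 28 = 92 bytes.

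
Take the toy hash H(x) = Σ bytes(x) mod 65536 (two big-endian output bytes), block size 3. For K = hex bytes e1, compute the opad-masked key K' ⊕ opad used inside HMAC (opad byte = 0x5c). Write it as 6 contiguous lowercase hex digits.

bd5c5c

Key hex bytes e1 is 1 byte ≤ B = 3; zero-pad to 3 bytes: K' = e1 00 00.
XOR each byte with 0x5c: e1⊕5c=bd, 00⊕5c=5c, 00⊕5c=5c.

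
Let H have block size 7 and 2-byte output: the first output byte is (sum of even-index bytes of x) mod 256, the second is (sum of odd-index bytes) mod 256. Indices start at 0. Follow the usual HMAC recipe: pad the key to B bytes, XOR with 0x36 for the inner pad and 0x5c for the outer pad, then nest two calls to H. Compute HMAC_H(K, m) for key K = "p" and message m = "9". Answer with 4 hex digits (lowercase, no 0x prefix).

1bfc

Key "p" = 70 is 1 byte ≤ B = 7; zero-pad to 7 bytes: K' = 70 00 00 00 00 00 00.
K' ⊕ ipad = 46 36 36 36 36 36 36.  K' ⊕ opad = 2c 5c 5c 5c 5c 5c 5c.
Inner input = (K'⊕ipad) ∥ m = 46 36 36 36 36 36 36 ∥ 39.
Inner hash: even-index sum = 232 mod 256 = 232; odd-index sum = 219 mod 256 = 219 → e8 db.
Outer input = (K'⊕opad) ∥ inner = 2c 5c 5c 5c 5c 5c 5c ∥ e8 db.
Outer hash (tag): even-index sum = 539 mod 256 = 27; odd-index sum = 508 mod 256 = 252 → 1b fc.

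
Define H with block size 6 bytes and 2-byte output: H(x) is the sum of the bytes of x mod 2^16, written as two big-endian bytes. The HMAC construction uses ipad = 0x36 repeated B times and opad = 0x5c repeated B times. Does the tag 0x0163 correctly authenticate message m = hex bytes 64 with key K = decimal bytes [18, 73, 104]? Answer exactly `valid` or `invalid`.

invalid

Key decimal bytes [18, 73, 104] = 12 49 68 is 3 bytes ≤ B = 6; zero-pad to 6 bytes: K' = 12 49 68 00 00 00.
K' ⊕ ipad = 24 7f 5e 36 36 36; K' ⊕ opad = 4e 15 34 5c 5c 5c.
Inner hash: sum = 36+127+94+54+54+54+100 = 519 → 02 07.
Outer hash (recomputed tag): sum = 78+21+52+92+92+92+2+7 = 436 → 01 b4.
Recomputed tag = 01b4; claimed = 0163 → mismatch.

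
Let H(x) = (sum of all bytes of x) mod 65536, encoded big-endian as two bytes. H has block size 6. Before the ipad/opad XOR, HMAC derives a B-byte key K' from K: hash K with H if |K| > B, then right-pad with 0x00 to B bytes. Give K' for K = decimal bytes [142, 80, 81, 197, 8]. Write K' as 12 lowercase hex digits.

Key decimal bytes [142, 80, 81, 197, 8] = 8e 50 51 c5 08 is 5 bytes ≤ B = 6; zero-pad to 6 bytes: K' = 8e 50 51 c5 08 00.

8e5051c50800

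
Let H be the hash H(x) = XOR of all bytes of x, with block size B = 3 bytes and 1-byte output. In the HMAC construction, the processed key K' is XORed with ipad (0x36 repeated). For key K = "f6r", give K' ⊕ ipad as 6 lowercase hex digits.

500044

Key "f6r" = 66 36 72 is exactly B = 3 bytes: K' = 66 36 72.
XOR each byte with 0x36: 66⊕36=50, 36⊕36=00, 72⊕36=44.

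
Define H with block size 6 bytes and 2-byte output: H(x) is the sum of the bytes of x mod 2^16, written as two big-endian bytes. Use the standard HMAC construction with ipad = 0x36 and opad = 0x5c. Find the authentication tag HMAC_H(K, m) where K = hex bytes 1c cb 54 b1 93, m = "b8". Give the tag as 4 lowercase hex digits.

037f

Key hex bytes 1c cb 54 b1 93 is 5 bytes ≤ B = 6; zero-pad to 6 bytes: K' = 1c cb 54 b1 93 00.
K' ⊕ ipad = 2a fd 62 87 a5 36.  K' ⊕ opad = 40 97 08 ed cf 5c.
Inner input = (K'⊕ipad) ∥ m = 2a fd 62 87 a5 36 ∥ 62 38.
Inner hash: sum = 42+253+98+135+165+54+98+56 = 901 → 03 85.
Outer input = (K'⊕opad) ∥ inner = 40 97 08 ed cf 5c ∥ 03 85.
Outer hash (tag): sum = 64+151+8+237+207+92+3+133 = 895 → 03 7f.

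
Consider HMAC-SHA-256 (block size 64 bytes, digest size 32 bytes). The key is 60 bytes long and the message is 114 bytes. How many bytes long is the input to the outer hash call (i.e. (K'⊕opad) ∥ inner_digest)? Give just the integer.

96

Key is 60 ≤ 64 bytes, zero-padded: |K'| = 64.
Outer input = (K'⊕opad) ∥ H(inner) → 64 + 32 = 96 bytes.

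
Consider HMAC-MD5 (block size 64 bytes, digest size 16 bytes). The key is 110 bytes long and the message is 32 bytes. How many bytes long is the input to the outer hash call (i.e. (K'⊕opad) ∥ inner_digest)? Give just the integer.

80

Key is 110 > 64 bytes, so it is hashed to 16 bytes then zero-padded to 64: |K'| = 64.
Outer input = (K'⊕opad) ∥ H(inner) → 64 + 16 = 80 bytes.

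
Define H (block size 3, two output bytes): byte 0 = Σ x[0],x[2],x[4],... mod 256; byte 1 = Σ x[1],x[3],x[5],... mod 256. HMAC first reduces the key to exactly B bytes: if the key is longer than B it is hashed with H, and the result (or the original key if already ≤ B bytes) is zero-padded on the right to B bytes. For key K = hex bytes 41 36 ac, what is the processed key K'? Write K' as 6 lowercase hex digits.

4136ac

Key hex bytes 41 36 ac is exactly B = 3 bytes: K' = 41 36 ac.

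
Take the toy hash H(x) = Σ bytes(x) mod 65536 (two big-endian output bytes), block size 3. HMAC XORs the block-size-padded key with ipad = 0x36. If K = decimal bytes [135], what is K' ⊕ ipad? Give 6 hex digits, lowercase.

Key decimal bytes [135] = 87 is 1 byte ≤ B = 3; zero-pad to 3 bytes: K' = 87 00 00.
XOR each byte with 0x36: 87⊕36=b1, 00⊕36=36, 00⊕36=36.

b13636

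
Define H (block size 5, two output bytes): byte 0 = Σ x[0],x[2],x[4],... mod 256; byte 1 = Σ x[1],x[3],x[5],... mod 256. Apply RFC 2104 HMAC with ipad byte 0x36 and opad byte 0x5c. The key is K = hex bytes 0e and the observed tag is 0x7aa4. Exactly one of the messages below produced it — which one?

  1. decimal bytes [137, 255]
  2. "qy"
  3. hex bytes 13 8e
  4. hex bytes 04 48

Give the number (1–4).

4

Key hex bytes 0e is 1 byte ≤ B = 5; zero-pad to 5 bytes: K' = 0e 00 00 00 00.
K' ⊕ ipad = 38 36 36 36 36; K' ⊕ opad = 52 5c 5c 5c 5c.
m1: inner = H(38 36 36 36 36 89 ff) = a3 f5; tag = H(52 5c 5c 5c 5c a3 f5) = ff5b
m2: inner = H(38 36 36 36 36 71 79) = 1d dd; tag = H(52 5c 5c 5c 5c 1d dd) = e7d5
m3: inner = H(38 36 36 36 36 13 8e) = 32 7f; tag = H(52 5c 5c 5c 5c 32 7f) = 89ea
m4: inner = H(38 36 36 36 36 04 48) = ec 70; tag = H(52 5c 5c 5c 5c ec 70) = 7aa4 ← matches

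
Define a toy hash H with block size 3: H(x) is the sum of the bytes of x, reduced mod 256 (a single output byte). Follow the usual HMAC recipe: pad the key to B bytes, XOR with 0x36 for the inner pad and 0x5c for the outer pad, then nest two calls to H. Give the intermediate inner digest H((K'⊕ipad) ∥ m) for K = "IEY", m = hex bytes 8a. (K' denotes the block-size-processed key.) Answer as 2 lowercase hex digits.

eb

Key "IEY" = 49 45 59 is exactly B = 3 bytes: K' = 49 45 59.
K' ⊕ ipad = 7f 73 6f.
Inner input = 7f 73 6f ∥ 8a.
Inner hash: sum = 127+115+111+138 = 491; mod 256 = 235 → eb.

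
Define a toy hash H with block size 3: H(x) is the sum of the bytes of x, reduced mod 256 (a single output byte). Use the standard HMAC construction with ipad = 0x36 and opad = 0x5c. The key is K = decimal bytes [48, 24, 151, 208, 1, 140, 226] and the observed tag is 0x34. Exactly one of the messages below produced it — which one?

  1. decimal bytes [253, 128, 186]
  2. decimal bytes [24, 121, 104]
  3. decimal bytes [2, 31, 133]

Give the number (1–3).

Key decimal bytes [48, 24, 151, 208, 1, 140, 226] = 30 18 97 d0 01 8c e2 is 7 bytes > B = 3, so hash it first: H(key) = 1e, then zero-pad to 3 bytes: K' = 1e 00 00.
K' ⊕ ipad = 28 36 36; K' ⊕ opad = 42 5c 5c.
m1: inner = H(28 36 36 fd 80 ba) = cb; tag = H(42 5c 5c cb) = c5
m2: inner = H(28 36 36 18 79 68) = 8d; tag = H(42 5c 5c 8d) = 87
m3: inner = H(28 36 36 02 1f 85) = 3a; tag = H(42 5c 5c 3a) = 34 ← matches

3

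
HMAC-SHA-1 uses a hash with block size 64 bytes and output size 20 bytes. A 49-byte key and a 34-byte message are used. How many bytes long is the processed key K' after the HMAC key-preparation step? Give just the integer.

64

Key is 49 ≤ 64 bytes, zero-padded: |K'| = 64.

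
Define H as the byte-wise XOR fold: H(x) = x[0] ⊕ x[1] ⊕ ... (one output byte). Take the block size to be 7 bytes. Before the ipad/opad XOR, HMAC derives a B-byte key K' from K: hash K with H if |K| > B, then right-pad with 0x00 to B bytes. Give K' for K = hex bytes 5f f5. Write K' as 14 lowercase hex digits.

5ff50000000000

Key hex bytes 5f f5 is 2 bytes ≤ B = 7; zero-pad to 7 bytes: K' = 5f f5 00 00 00 00 00.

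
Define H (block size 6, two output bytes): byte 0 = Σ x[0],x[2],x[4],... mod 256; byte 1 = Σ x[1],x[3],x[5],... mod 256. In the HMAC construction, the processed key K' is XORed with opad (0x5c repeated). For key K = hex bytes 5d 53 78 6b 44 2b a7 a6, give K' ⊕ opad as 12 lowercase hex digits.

Key hex bytes 5d 53 78 6b 44 2b a7 a6 is 8 bytes > B = 6, so hash it first: H(key) = c0 8f, then zero-pad to 6 bytes: K' = c0 8f 00 00 00 00.
XOR each byte with 0x5c: c0⊕5c=9c, 8f⊕5c=d3, 00⊕5c=5c, 00⊕5c=5c, 00⊕5c=5c, 00⊕5c=5c.

9cd35c5c5c5c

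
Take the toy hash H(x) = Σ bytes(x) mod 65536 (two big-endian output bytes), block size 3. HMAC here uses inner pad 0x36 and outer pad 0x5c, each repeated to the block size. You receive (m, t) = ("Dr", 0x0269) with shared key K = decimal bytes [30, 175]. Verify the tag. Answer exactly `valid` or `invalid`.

Key decimal bytes [30, 175] = 1e af is 2 bytes ≤ B = 3; zero-pad to 3 bytes: K' = 1e af 00.
K' ⊕ ipad = 28 99 36; K' ⊕ opad = 42 f3 5c.
Inner hash: sum = 40+153+54+68+114 = 429 → 01 ad.
Outer hash (recomputed tag): sum = 66+243+92+1+173 = 575 → 02 3f.
Recomputed tag = 023f; claimed = 0269 → mismatch.

invalid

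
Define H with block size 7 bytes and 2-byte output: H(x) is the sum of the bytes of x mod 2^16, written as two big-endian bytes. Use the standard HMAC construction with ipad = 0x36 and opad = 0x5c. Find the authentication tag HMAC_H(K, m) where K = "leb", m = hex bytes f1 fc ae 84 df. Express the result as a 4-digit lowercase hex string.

Key "leb" = 6c 65 62 is 3 bytes ≤ B = 7; zero-pad to 7 bytes: K' = 6c 65 62 00 00 00 00.
K' ⊕ ipad = 5a 53 54 36 36 36 36.  K' ⊕ opad = 30 39 3e 5c 5c 5c 5c.
Inner input = (K'⊕ipad) ∥ m = 5a 53 54 36 36 36 36 ∥ f1 fc ae 84 df.
Inner hash: sum = 90+83+84+54+54+54+54+241+252+174+132+223 = 1495 → 05 d7.
Outer input = (K'⊕opad) ∥ inner = 30 39 3e 5c 5c 5c 5c ∥ 05 d7.
Outer hash (tag): sum = 48+57+62+92+92+92+92+5+215 = 755 → 02 f3.

02f3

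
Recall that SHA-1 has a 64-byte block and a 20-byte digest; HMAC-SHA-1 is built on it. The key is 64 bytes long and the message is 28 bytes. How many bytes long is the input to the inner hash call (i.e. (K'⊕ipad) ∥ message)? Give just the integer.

Key is 64 ≤ 64 bytes, zero-padded: |K'| = 64.
Inner input = (K'⊕ipad) ∥ m → 64 + 28 = 92 bytes.

92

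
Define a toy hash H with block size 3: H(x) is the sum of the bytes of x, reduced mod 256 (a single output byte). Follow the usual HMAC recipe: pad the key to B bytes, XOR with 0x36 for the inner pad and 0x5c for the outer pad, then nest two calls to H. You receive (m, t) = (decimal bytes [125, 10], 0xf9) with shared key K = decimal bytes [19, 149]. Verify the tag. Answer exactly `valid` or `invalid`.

valid

Key decimal bytes [19, 149] = 13 95 is 2 bytes ≤ B = 3; zero-pad to 3 bytes: K' = 13 95 00.
K' ⊕ ipad = 25 a3 36; K' ⊕ opad = 4f c9 5c.
Inner hash: sum = 37+163+54+125+10 = 389; mod 256 = 133 → 85.
Outer hash (recomputed tag): sum = 79+201+92+133 = 505; mod 256 = 249 → f9.
Recomputed tag = f9; claimed = f9 → match.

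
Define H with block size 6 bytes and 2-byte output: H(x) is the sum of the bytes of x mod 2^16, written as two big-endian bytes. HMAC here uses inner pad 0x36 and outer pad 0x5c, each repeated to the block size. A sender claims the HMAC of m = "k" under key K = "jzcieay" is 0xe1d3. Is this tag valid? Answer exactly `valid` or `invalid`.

Key "jzcieay" = 6a 7a 63 69 65 61 79 is 7 bytes > B = 6, so hash it first: H(key) = 02 ef, then zero-pad to 6 bytes: K' = 02 ef 00 00 00 00.
K' ⊕ ipad = 34 d9 36 36 36 36; K' ⊕ opad = 5e b3 5c 5c 5c 5c.
Inner hash: sum = 52+217+54+54+54+54+107 = 592 → 02 50.
Outer hash (recomputed tag): sum = 94+179+92+92+92+92+2+80 = 723 → 02 d3.
Recomputed tag = 02d3; claimed = e1d3 → mismatch.

invalid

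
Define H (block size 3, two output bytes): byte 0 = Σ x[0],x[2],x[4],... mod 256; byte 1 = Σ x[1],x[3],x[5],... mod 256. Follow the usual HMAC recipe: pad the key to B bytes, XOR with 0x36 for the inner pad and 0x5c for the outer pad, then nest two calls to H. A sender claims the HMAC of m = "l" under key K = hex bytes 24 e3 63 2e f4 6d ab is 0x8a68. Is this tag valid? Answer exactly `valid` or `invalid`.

Key hex bytes 24 e3 63 2e f4 6d ab is 7 bytes > B = 3, so hash it first: H(key) = 26 7e, then zero-pad to 3 bytes: K' = 26 7e 00.
K' ⊕ ipad = 10 48 36; K' ⊕ opad = 7a 22 5c.
Inner hash: even-index sum = 70 mod 256 = 70; odd-index sum = 180 mod 256 = 180 → 46 b4.
Outer hash (recomputed tag): even-index sum = 394 mod 256 = 138; odd-index sum = 104 mod 256 = 104 → 8a 68.
Recomputed tag = 8a68; claimed = 8a68 → match.

valid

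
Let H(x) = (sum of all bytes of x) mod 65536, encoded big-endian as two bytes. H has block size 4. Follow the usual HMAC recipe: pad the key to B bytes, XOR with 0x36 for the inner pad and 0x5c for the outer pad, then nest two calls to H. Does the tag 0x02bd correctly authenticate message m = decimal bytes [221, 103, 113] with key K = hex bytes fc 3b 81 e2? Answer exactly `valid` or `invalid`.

Key hex bytes fc 3b 81 e2 is exactly B = 4 bytes: K' = fc 3b 81 e2.
K' ⊕ ipad = ca 0d b7 d4; K' ⊕ opad = a0 67 dd be.
Inner hash: sum = 202+13+183+212+221+103+113 = 1047 → 04 17.
Outer hash (recomputed tag): sum = 160+103+221+190+4+23 = 701 → 02 bd.
Recomputed tag = 02bd; claimed = 02bd → match.

valid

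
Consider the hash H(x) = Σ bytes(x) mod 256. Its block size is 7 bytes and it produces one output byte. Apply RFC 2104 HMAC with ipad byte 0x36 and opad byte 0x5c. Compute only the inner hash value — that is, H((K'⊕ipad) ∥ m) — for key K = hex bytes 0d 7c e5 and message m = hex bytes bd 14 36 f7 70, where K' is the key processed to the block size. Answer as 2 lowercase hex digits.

Key hex bytes 0d 7c e5 is 3 bytes ≤ B = 7; zero-pad to 7 bytes: K' = 0d 7c e5 00 00 00 00.
K' ⊕ ipad = 3b 4a d3 36 36 36 36.
Inner input = 3b 4a d3 36 36 36 36 ∥ bd 14 36 f7 70.
Inner hash: sum = 59+74+211+54+54+54+54+189+20+54+247+112 = 1182; mod 256 = 158 → 9e.

9e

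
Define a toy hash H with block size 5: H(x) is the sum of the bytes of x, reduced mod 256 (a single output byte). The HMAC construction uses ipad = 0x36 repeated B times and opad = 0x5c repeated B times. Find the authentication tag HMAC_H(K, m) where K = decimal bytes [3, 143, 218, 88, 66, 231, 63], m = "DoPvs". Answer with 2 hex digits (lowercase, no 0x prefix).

Key decimal bytes [3, 143, 218, 88, 66, 231, 63] = 03 8f da 58 42 e7 3f is 7 bytes > B = 5, so hash it first: H(key) = 2c, then zero-pad to 5 bytes: K' = 2c 00 00 00 00.
K' ⊕ ipad = 1a 36 36 36 36.  K' ⊕ opad = 70 5c 5c 5c 5c.
Inner input = (K'⊕ipad) ∥ m = 1a 36 36 36 36 ∥ 44 6f 50 76 73.
Inner hash: sum = 26+54+54+54+54+68+111+80+118+115 = 734; mod 256 = 222 → de.
Outer input = (K'⊕opad) ∥ inner = 70 5c 5c 5c 5c ∥ de.
Outer hash (tag): sum = 112+92+92+92+92+222 = 702; mod 256 = 190 → be.

be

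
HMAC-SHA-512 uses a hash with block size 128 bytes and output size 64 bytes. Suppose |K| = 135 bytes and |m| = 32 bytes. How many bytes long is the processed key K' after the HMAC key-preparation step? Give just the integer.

128

Key is 135 > 128 bytes, so it is hashed to 64 bytes then zero-padded to 128: |K'| = 128.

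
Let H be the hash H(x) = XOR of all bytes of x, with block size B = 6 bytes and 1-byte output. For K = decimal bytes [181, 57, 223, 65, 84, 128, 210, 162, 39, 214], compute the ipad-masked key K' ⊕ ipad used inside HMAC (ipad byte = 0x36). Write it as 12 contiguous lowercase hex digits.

Key decimal bytes [181, 57, 223, 65, 84, 128, 210, 162, 39, 214] = b5 39 df 41 54 80 d2 a2 27 d6 is 10 bytes > B = 6, so hash it first: H(key) = 47, then zero-pad to 6 bytes: K' = 47 00 00 00 00 00.
XOR each byte with 0x36: 47⊕36=71, 00⊕36=36, 00⊕36=36, 00⊕36=36, 00⊕36=36, 00⊕36=36.

713636363636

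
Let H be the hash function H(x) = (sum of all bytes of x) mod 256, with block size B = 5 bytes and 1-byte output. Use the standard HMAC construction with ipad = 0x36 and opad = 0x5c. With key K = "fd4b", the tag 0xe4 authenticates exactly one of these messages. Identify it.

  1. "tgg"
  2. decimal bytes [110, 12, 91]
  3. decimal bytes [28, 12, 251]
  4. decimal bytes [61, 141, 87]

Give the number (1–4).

Key "fd4b" = 66 64 34 62 is 4 bytes ≤ B = 5; zero-pad to 5 bytes: K' = 66 64 34 62 00.
K' ⊕ ipad = 50 52 02 54 36; K' ⊕ opad = 3a 38 68 3e 5c.
m1: inner = H(50 52 02 54 36 74 67 67) = 70; tag = H(3a 38 68 3e 5c 70) = e4 ← matches
m2: inner = H(50 52 02 54 36 6e 0c 5b) = 03; tag = H(3a 38 68 3e 5c 03) = 77
m3: inner = H(50 52 02 54 36 1c 0c fb) = 51; tag = H(3a 38 68 3e 5c 51) = c5
m4: inner = H(50 52 02 54 36 3d 8d 57) = 4f; tag = H(3a 38 68 3e 5c 4f) = c3

1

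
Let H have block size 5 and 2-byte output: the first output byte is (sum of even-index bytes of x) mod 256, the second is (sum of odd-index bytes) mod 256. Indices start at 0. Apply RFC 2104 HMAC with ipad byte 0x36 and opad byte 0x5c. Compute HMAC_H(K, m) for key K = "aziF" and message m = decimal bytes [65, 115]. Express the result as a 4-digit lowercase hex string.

cb9f

Key "aziF" = 61 7a 69 46 is 4 bytes ≤ B = 5; zero-pad to 5 bytes: K' = 61 7a 69 46 00.
K' ⊕ ipad = 57 4c 5f 70 36.  K' ⊕ opad = 3d 26 35 1a 5c.
Inner input = (K'⊕ipad) ∥ m = 57 4c 5f 70 36 ∥ 41 73.
Inner hash: even-index sum = 351 mod 256 = 95; odd-index sum = 253 mod 256 = 253 → 5f fd.
Outer input = (K'⊕opad) ∥ inner = 3d 26 35 1a 5c ∥ 5f fd.
Outer hash (tag): even-index sum = 459 mod 256 = 203; odd-index sum = 159 mod 256 = 159 → cb 9f.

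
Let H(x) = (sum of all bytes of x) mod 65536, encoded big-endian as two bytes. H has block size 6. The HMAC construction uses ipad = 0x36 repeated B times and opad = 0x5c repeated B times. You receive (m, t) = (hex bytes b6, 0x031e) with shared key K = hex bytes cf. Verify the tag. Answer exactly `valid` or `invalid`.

Key hex bytes cf is 1 byte ≤ B = 6; zero-pad to 6 bytes: K' = cf 00 00 00 00 00.
K' ⊕ ipad = f9 36 36 36 36 36; K' ⊕ opad = 93 5c 5c 5c 5c 5c.
Inner hash: sum = 249+54+54+54+54+54+182 = 701 → 02 bd.
Outer hash (recomputed tag): sum = 147+92+92+92+92+92+2+189 = 798 → 03 1e.
Recomputed tag = 031e; claimed = 031e → match.

valid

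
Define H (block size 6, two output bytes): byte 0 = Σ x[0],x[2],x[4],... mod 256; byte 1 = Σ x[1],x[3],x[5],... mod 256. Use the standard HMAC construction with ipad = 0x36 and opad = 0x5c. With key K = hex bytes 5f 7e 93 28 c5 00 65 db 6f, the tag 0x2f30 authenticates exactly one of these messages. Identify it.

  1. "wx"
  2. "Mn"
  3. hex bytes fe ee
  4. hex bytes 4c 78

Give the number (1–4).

Key hex bytes 5f 7e 93 28 c5 00 65 db 6f is 9 bytes > B = 6, so hash it first: H(key) = 8b 81, then zero-pad to 6 bytes: K' = 8b 81 00 00 00 00.
K' ⊕ ipad = bd b7 36 36 36 36; K' ⊕ opad = d7 dd 5c 5c 5c 5c.
m1: inner = H(bd b7 36 36 36 36 77 78) = a0 9b; tag = H(d7 dd 5c 5c 5c 5c a0 9b) = 2f30 ← matches
m2: inner = H(bd b7 36 36 36 36 4d 6e) = 76 91; tag = H(d7 dd 5c 5c 5c 5c 76 91) = 0526
m3: inner = H(bd b7 36 36 36 36 fe ee) = 27 11; tag = H(d7 dd 5c 5c 5c 5c 27 11) = b6a6
m4: inner = H(bd b7 36 36 36 36 4c 78) = 75 9b; tag = H(d7 dd 5c 5c 5c 5c 75 9b) = 0430

1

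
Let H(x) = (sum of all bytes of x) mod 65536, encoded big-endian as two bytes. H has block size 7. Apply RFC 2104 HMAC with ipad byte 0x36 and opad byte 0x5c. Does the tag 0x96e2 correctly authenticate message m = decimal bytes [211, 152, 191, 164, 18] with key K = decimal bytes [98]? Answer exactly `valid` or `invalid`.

Key decimal bytes [98] = 62 is 1 byte ≤ B = 7; zero-pad to 7 bytes: K' = 62 00 00 00 00 00 00.
K' ⊕ ipad = 54 36 36 36 36 36 36; K' ⊕ opad = 3e 5c 5c 5c 5c 5c 5c.
Inner hash: sum = 84+54+54+54+54+54+54+211+152+191+164+18 = 1144 → 04 78.
Outer hash (recomputed tag): sum = 62+92+92+92+92+92+92+4+120 = 738 → 02 e2.
Recomputed tag = 02e2; claimed = 96e2 → mismatch.

invalid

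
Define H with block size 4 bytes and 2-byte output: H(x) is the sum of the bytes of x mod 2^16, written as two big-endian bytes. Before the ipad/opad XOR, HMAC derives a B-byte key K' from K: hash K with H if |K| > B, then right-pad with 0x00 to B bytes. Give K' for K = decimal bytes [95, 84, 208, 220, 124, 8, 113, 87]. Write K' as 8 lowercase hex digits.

|K| = 8 > B = 4, so first hash the key.
H(K): sum = 95+84+208+220+124+8+113+87 = 939 → 03 ab.
Zero-pad H(K) = 03 ab to 4 bytes: K' = 03 ab 00 00.

03ab0000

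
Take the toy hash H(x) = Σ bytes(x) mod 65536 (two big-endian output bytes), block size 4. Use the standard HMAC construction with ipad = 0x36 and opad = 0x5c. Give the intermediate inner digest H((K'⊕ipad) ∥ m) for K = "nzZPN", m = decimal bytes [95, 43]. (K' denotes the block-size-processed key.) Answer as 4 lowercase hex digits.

Key "nzZPN" = 6e 7a 5a 50 4e is 5 bytes > B = 4, so hash it first: H(key) = 01 e0, then zero-pad to 4 bytes: K' = 01 e0 00 00.
K' ⊕ ipad = 37 d6 36 36.
Inner input = 37 d6 36 36 ∥ 5f 2b.
Inner hash: sum = 55+214+54+54+95+43 = 515 → 02 03.

0203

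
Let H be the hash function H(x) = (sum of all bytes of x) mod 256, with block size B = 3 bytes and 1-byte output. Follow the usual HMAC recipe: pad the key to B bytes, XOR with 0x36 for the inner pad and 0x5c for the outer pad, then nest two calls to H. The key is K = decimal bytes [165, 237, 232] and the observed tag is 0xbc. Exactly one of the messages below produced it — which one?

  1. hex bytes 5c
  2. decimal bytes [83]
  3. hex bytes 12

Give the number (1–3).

3

Key decimal bytes [165, 237, 232] = a5 ed e8 is exactly B = 3 bytes: K' = a5 ed e8.
K' ⊕ ipad = 93 db de; K' ⊕ opad = f9 b1 b4.
m1: inner = H(93 db de 5c) = a8; tag = H(f9 b1 b4 a8) = 06
m2: inner = H(93 db de 53) = 9f; tag = H(f9 b1 b4 9f) = fd
m3: inner = H(93 db de 12) = 5e; tag = H(f9 b1 b4 5e) = bc ← matches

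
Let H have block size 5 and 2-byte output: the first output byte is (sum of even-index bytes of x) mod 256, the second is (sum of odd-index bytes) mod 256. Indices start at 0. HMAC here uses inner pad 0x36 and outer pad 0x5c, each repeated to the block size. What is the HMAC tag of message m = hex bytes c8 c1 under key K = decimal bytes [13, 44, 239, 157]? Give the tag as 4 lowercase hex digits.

ed3c

Key decimal bytes [13, 44, 239, 157] = 0d 2c ef 9d is 4 bytes ≤ B = 5; zero-pad to 5 bytes: K' = 0d 2c ef 9d 00.
K' ⊕ ipad = 3b 1a d9 ab 36.  K' ⊕ opad = 51 70 b3 c1 5c.
Inner input = (K'⊕ipad) ∥ m = 3b 1a d9 ab 36 ∥ c8 c1.
Inner hash: even-index sum = 523 mod 256 = 11; odd-index sum = 397 mod 256 = 141 → 0b 8d.
Outer input = (K'⊕opad) ∥ inner = 51 70 b3 c1 5c ∥ 0b 8d.
Outer hash (tag): even-index sum = 493 mod 256 = 237; odd-index sum = 316 mod 256 = 60 → ed 3c.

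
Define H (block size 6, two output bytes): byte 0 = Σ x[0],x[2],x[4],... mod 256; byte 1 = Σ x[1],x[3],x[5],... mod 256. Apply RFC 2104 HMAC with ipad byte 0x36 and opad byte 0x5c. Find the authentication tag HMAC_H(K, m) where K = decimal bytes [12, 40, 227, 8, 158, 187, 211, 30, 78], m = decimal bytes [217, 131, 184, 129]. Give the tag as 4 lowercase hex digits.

3fbc

Key decimal bytes [12, 40, 227, 8, 158, 187, 211, 30, 78] = 0c 28 e3 08 9e bb d3 1e 4e is 9 bytes > B = 6, so hash it first: H(key) = ae 09, then zero-pad to 6 bytes: K' = ae 09 00 00 00 00.
K' ⊕ ipad = 98 3f 36 36 36 36.  K' ⊕ opad = f2 55 5c 5c 5c 5c.
Inner input = (K'⊕ipad) ∥ m = 98 3f 36 36 36 36 ∥ d9 83 b8 81.
Inner hash: even-index sum = 661 mod 256 = 149; odd-index sum = 431 mod 256 = 175 → 95 af.
Outer input = (K'⊕opad) ∥ inner = f2 55 5c 5c 5c 5c ∥ 95 af.
Outer hash (tag): even-index sum = 575 mod 256 = 63; odd-index sum = 444 mod 256 = 188 → 3f bc.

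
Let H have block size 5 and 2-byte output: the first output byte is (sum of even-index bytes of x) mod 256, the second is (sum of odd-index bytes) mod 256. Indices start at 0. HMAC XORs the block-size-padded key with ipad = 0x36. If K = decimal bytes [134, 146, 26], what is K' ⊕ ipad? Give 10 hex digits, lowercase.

b0a42c3636

Key decimal bytes [134, 146, 26] = 86 92 1a is 3 bytes ≤ B = 5; zero-pad to 5 bytes: K' = 86 92 1a 00 00.
XOR each byte with 0x36: 86⊕36=b0, 92⊕36=a4, 1a⊕36=2c, 00⊕36=36, 00⊕36=36.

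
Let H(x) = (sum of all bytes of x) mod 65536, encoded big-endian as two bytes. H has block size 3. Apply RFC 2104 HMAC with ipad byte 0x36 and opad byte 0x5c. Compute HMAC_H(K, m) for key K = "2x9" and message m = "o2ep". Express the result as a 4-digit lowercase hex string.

01cf

Key "2x9" = 32 78 39 is exactly B = 3 bytes: K' = 32 78 39.
K' ⊕ ipad = 04 4e 0f.  K' ⊕ opad = 6e 24 65.
Inner input = (K'⊕ipad) ∥ m = 04 4e 0f ∥ 6f 32 65 70.
Inner hash: sum = 4+78+15+111+50+101+112 = 471 → 01 d7.
Outer input = (K'⊕opad) ∥ inner = 6e 24 65 ∥ 01 d7.
Outer hash (tag): sum = 110+36+101+1+215 = 463 → 01 cf.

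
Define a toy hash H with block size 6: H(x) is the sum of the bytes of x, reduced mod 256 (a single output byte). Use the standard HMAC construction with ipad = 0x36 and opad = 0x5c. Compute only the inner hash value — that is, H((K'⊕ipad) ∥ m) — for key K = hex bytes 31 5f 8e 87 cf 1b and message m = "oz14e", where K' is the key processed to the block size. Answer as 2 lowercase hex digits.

b2

Key hex bytes 31 5f 8e 87 cf 1b is exactly B = 6 bytes: K' = 31 5f 8e 87 cf 1b.
K' ⊕ ipad = 07 69 b8 b1 f9 2d.
Inner input = 07 69 b8 b1 f9 2d ∥ 6f 7a 31 34 65.
Inner hash: sum = 7+105+184+177+249+45+111+122+49+52+101 = 1202; mod 256 = 178 → b2.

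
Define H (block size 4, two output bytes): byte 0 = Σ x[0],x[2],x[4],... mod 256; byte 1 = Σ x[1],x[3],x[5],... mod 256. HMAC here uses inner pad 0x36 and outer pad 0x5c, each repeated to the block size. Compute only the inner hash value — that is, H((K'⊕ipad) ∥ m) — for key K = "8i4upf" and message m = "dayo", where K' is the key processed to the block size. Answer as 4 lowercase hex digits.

fd78

Key "8i4upf" = 38 69 34 75 70 66 is 6 bytes > B = 4, so hash it first: H(key) = dc 44, then zero-pad to 4 bytes: K' = dc 44 00 00.
K' ⊕ ipad = ea 72 36 36.
Inner input = ea 72 36 36 ∥ 64 61 79 6f.
Inner hash: even-index sum = 509 mod 256 = 253; odd-index sum = 376 mod 256 = 120 → fd 78.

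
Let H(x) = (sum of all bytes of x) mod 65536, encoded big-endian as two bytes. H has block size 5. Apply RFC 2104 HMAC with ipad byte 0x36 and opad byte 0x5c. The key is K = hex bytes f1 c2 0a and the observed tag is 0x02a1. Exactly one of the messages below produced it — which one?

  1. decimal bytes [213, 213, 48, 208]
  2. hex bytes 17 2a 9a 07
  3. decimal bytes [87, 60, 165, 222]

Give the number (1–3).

2

Key hex bytes f1 c2 0a is 3 bytes ≤ B = 5; zero-pad to 5 bytes: K' = f1 c2 0a 00 00.
K' ⊕ ipad = c7 f4 3c 36 36; K' ⊕ opad = ad 9e 56 5c 5c.
m1: inner = H(c7 f4 3c 36 36 d5 d5 30 d0) = 05 0d; tag = H(ad 9e 56 5c 5c 05 0d) = 026b
m2: inner = H(c7 f4 3c 36 36 17 2a 9a 07) = 03 45; tag = H(ad 9e 56 5c 5c 03 45) = 02a1 ← matches
m3: inner = H(c7 f4 3c 36 36 57 3c a5 de) = 04 79; tag = H(ad 9e 56 5c 5c 04 79) = 02d6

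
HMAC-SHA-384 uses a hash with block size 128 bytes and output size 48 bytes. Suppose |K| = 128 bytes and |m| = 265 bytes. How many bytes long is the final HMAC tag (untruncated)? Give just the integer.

48

The tag is one SHA-384 digest: 48 bytes.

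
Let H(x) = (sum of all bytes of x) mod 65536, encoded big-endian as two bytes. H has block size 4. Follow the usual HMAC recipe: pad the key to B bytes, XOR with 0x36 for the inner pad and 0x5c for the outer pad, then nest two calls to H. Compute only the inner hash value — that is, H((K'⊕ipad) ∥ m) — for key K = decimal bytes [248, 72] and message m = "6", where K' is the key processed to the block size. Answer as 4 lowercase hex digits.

Key decimal bytes [248, 72] = f8 48 is 2 bytes ≤ B = 4; zero-pad to 4 bytes: K' = f8 48 00 00.
K' ⊕ ipad = ce 7e 36 36.
Inner input = ce 7e 36 36 ∥ 36.
Inner hash: sum = 206+126+54+54+54 = 494 → 01 ee.

01ee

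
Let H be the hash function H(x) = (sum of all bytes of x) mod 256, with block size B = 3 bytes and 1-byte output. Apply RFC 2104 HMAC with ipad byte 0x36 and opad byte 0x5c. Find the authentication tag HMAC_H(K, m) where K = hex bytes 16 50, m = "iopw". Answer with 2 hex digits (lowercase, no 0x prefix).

Key hex bytes 16 50 is 2 bytes ≤ B = 3; zero-pad to 3 bytes: K' = 16 50 00.
K' ⊕ ipad = 20 66 36.  K' ⊕ opad = 4a 0c 5c.
Inner input = (K'⊕ipad) ∥ m = 20 66 36 ∥ 69 6f 70 77.
Inner hash: sum = 32+102+54+105+111+112+119 = 635; mod 256 = 123 → 7b.
Outer input = (K'⊕opad) ∥ inner = 4a 0c 5c ∥ 7b.
Outer hash (tag): sum = 74+12+92+123 = 301; mod 256 = 45 → 2d.

2d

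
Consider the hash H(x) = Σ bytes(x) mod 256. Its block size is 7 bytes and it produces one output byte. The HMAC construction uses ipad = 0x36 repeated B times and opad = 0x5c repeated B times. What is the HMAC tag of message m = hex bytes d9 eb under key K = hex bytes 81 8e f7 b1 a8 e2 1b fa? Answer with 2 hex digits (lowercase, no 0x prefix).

Key hex bytes 81 8e f7 b1 a8 e2 1b fa is 8 bytes > B = 7, so hash it first: H(key) = 56, then zero-pad to 7 bytes: K' = 56 00 00 00 00 00 00.
K' ⊕ ipad = 60 36 36 36 36 36 36.  K' ⊕ opad = 0a 5c 5c 5c 5c 5c 5c.
Inner input = (K'⊕ipad) ∥ m = 60 36 36 36 36 36 36 ∥ d9 eb.
Inner hash: sum = 96+54+54+54+54+54+54+217+235 = 872; mod 256 = 104 → 68.
Outer input = (K'⊕opad) ∥ inner = 0a 5c 5c 5c 5c 5c 5c ∥ 68.
Outer hash (tag): sum = 10+92+92+92+92+92+92+104 = 666; mod 256 = 154 → 9a.

9a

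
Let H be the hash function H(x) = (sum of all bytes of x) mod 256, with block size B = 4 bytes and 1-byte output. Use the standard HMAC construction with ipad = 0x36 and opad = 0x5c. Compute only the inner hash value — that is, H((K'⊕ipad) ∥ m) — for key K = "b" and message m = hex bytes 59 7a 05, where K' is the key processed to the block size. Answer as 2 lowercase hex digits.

ce

Key "b" = 62 is 1 byte ≤ B = 4; zero-pad to 4 bytes: K' = 62 00 00 00.
K' ⊕ ipad = 54 36 36 36.
Inner input = 54 36 36 36 ∥ 59 7a 05.
Inner hash: sum = 84+54+54+54+89+122+5 = 462; mod 256 = 206 → ce.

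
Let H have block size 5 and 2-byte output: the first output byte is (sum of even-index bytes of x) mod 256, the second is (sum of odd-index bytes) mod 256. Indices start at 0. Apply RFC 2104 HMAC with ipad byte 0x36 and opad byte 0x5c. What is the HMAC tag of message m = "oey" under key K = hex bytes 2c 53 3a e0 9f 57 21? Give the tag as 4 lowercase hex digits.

0c13

Key hex bytes 2c 53 3a e0 9f 57 21 is 7 bytes > B = 5, so hash it first: H(key) = 26 8a, then zero-pad to 5 bytes: K' = 26 8a 00 00 00.
K' ⊕ ipad = 10 bc 36 36 36.  K' ⊕ opad = 7a d6 5c 5c 5c.
Inner input = (K'⊕ipad) ∥ m = 10 bc 36 36 36 ∥ 6f 65 79.
Inner hash: even-index sum = 225 mod 256 = 225; odd-index sum = 474 mod 256 = 218 → e1 da.
Outer input = (K'⊕opad) ∥ inner = 7a d6 5c 5c 5c ∥ e1 da.
Outer hash (tag): even-index sum = 524 mod 256 = 12; odd-index sum = 531 mod 256 = 19 → 0c 13.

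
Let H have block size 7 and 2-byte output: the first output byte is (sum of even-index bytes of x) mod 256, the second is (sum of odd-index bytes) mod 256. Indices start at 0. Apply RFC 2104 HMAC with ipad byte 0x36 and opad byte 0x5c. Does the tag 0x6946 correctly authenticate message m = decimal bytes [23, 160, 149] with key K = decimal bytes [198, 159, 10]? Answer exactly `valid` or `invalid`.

Key decimal bytes [198, 159, 10] = c6 9f 0a is 3 bytes ≤ B = 7; zero-pad to 7 bytes: K' = c6 9f 0a 00 00 00 00.
K' ⊕ ipad = f0 a9 3c 36 36 36 36; K' ⊕ opad = 9a c3 56 5c 5c 5c 5c.
Inner hash: even-index sum = 568 mod 256 = 56; odd-index sum = 449 mod 256 = 193 → 38 c1.
Outer hash (recomputed tag): even-index sum = 617 mod 256 = 105; odd-index sum = 435 mod 256 = 179 → 69 b3.
Recomputed tag = 69b3; claimed = 6946 → mismatch.

invalid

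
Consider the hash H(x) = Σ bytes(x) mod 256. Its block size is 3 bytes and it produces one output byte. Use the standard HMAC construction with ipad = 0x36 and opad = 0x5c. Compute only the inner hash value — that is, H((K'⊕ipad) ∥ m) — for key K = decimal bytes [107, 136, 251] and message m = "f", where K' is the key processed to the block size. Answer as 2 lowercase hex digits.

4e

Key decimal bytes [107, 136, 251] = 6b 88 fb is exactly B = 3 bytes: K' = 6b 88 fb.
K' ⊕ ipad = 5d be cd.
Inner input = 5d be cd ∥ 66.
Inner hash: sum = 93+190+205+102 = 590; mod 256 = 78 → 4e.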